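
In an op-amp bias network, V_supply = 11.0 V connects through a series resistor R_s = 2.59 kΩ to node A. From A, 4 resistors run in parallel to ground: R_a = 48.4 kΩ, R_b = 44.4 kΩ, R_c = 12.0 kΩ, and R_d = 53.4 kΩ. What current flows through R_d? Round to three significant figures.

Combine the parallel branches: R_p = (1/48.4 + 1/44.4 + 1/12.0 + 1/53.4)⁻¹ = 6.885 kΩ.
V_A = 11.0 × 6.885/9.475 = 7.993 V.
I(R_d) = V_A / R_d = 7.993/53.4 = 0.1497 mA.

I ≈ 0.150 mA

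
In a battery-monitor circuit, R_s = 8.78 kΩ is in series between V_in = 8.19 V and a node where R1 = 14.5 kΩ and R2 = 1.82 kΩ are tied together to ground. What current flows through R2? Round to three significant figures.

I ≈ 0.700 mA

Equivalent of the parallel group: R_p = 1.617 kΩ.
V_A = 8.19 × 1.617/10.40 = 1.274 V.
I(R2) = V_A / R2 = 1.274/1.82 = 0.6999 mA.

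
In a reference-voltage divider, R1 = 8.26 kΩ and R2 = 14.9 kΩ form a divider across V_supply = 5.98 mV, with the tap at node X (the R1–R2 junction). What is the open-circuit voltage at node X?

V_th ≈ 3.85 mV

With X open, the divider is unloaded: V_th = 5.98 × 14.9/23.16 = 3.847 mV.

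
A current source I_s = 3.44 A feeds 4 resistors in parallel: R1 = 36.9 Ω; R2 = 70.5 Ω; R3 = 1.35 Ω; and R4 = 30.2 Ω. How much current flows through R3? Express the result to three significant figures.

I ≈ 3.13 A

ΣG = 1/36.9 + 1/70.5 + 1/1.35 + 1/30.2 = 0.8151.
R3 takes the fraction G_k/ΣG = 0.7407/0.8151 = 0.9087, so I = 3.44 × 0.9087 = 3.126 A.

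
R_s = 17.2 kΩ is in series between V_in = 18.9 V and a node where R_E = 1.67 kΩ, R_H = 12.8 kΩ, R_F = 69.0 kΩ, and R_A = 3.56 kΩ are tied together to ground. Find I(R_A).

I ≈ 0.300 mA

Equivalent of the parallel group: R_p = 1.028 kΩ.
V_A = 18.9 × 1.028/18.23 = 1.066 V.
Branch current I = V_A/R_A = 1.066/3.56 = 0.2995 mA.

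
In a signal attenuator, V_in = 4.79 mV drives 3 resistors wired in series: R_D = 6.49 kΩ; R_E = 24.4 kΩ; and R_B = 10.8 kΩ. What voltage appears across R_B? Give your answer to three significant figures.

Series total: ΣR = 6.49 + 24.4 + 10.8 = 41.69 kΩ.
Voltage divider: V = V_in · (10.80 / 41.69) = 4.79 × 0.2591 = 1.241 mV.

V ≈ 1.24 mV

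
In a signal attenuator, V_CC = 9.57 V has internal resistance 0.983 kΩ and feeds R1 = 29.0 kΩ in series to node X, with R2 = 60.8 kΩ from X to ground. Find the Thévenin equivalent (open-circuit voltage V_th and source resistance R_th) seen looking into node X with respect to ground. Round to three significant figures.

V_th ≈ 6.41 V, R_th ≈ 20.1 kΩ

R1' = 0.983 + 29.0 = 29.98 kΩ (source resistance + R1).
Open-circuit (no load on X): V_th = V_CC · R2/(R1' + R2) = 9.57 × 60.8/(29.98 + 60.8) = 6.409 V.
Zeroing V_CC shorts the top of R1' to ground, so R_th = R1' ‖ R2 = 20.08 kΩ.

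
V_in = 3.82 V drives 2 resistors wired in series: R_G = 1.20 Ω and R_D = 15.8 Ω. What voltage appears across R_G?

Total series resistance ΣR = 1.20 + 15.8 = 17.00 Ω.
V = V_in · R/ΣR = 3.82 × 0.07059 = 0.2696 V.

V ≈ 0.270 V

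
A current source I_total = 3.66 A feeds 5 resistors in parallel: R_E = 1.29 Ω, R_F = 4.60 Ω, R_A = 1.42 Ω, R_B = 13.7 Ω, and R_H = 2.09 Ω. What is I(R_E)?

Total conductance ΣG = 1/1.29 + 1/4.60 + 1/1.42 + 1/13.7 + 1/2.09 = 2.248 (units of 1/Ω).
R_E takes the fraction G_k/ΣG = 0.7752/2.248 = 0.3448, so I = 3.66 × 0.3448 = 1.262 A.

I ≈ 1.26 A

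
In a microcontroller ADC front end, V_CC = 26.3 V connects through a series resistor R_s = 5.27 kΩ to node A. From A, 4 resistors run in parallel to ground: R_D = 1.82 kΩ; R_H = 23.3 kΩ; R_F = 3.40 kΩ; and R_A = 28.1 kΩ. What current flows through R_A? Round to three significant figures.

Combine the parallel branches: R_p = (1/1.82 + 1/23.3 + 1/3.40 + 1/28.1)⁻¹ = 1.085 kΩ.
V_A = 26.3 × 1.085/6.355 = 4.489 V.
Branch current I = V_A/R_A = 4.489/28.1 = 0.1597 mA.

I ≈ 0.160 mA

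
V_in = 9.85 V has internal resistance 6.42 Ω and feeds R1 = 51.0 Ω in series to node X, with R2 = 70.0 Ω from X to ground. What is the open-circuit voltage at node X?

R1' = 6.42 + 51.0 = 57.42 Ω (source resistance + R1).
V_th is the unloaded tap voltage: V_in · R2/(R1'+R2) = 9.85 × 0.5494 = 5.411 V.

V_th ≈ 5.41 V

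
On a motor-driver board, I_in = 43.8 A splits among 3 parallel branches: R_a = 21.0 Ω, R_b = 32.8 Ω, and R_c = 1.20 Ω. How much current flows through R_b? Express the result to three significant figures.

ΣG = 1/21.0 + 1/32.8 + 1/1.20 = 0.9114.
By the current-divider rule, I = I_in · G_k/ΣG = 43.8 × 0.03345 = 1.465 A.

I ≈ 1.47 A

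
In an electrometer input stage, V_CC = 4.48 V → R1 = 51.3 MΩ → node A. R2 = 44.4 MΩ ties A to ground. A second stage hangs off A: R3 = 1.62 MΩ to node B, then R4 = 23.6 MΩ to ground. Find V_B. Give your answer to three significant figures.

V_B ≈ 1.00 V

Node A sees R2 in parallel with the series input of stage 2, R3 + R4 = 25.22 MΩ.
Effective lower resistance at A: R2 ‖ 25.22 = 16.08 MΩ.
First divider: V_A = V_CC · 16.08/(51.3 + 16.08) = 1.069 V.
Stage 2 is unloaded, so V_B = V_A · R4/(R3+R4) = 1.069 × 23.6/25.22 = 1.001 V.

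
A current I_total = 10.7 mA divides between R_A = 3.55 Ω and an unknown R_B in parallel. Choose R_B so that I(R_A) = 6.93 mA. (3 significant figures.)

Two-branch current divider: I_A = I_total · R_B/(R_A + R_B).
6.93/10.7 = R_B/(R_A + R_B) → R_B = R_A · (0.6477)/(1 − 0.6477) = 3.55 × 1.838 = 6.526 Ω.

R_B ≈ 6.53 Ω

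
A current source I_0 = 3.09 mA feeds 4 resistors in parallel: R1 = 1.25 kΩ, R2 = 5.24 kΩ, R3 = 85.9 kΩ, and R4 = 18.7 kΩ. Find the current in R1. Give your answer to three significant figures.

I ≈ 2.34 mA

Conductances: ΣG = 1/1.25 + 1/5.24 + 1/85.9 + 1/18.7 = 1.056 (1/kΩ).
R1 takes the fraction G_k/ΣG = 0.8000/1.056 = 0.7576, so I = 3.09 × 0.7576 = 2.341 mA.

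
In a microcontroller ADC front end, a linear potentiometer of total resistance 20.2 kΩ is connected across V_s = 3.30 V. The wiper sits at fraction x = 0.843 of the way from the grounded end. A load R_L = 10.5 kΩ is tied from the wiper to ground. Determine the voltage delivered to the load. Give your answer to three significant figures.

V_out ≈ 2.22 V

Lower segment x·R_p = 17.03 kΩ; upper segment (1−x)·R_p = 3.171 kΩ.
(x·R_p) ‖ R_L = 6.495 kΩ.
V_out = 3.30 × 6.495/(3.171 + 6.495) = 2.217 V.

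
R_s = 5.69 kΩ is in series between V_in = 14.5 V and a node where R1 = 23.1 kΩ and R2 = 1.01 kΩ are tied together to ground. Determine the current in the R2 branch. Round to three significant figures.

I ≈ 2.09 mA

Equivalent of the parallel group: R_p = 0.9677 kΩ.
V_A = 14.5 × 0.9677/6.658 = 2.108 V.
Branch current I = V_A/R2 = 2.108/1.01 = 2.087 mA.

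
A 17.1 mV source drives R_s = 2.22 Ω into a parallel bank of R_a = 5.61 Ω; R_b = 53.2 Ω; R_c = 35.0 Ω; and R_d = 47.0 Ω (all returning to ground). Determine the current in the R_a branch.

Combine the parallel branches: R_p = (1/5.61 + 1/53.2 + 1/35.0 + 1/47.0)⁻¹ = 4.050 Ω.
V_A = 17.1 × 4.050/6.270 = 11.05 mV.
Branch current I = V_A/R_a = 11.05/5.61 = 1.969 mA.
(Equivalently: I_total = 2.727 mA, then current-divider fraction G_k/ΣG = 0.7220.)

I ≈ 1.97 mA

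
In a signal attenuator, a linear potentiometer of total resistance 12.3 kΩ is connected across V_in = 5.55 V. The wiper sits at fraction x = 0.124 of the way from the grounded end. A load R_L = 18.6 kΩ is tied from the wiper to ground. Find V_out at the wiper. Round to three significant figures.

Split the track: R_lower = x·R_p = 1.525 kΩ, R_upper = (1−x)·R_p = 10.77 kΩ.
R_L loads the lower segment: effective lower R = 1.410 kΩ.
Then V_out = V_in · 1.410/(10.77 + 1.410) = 0.6421 V.

V_out ≈ 0.642 V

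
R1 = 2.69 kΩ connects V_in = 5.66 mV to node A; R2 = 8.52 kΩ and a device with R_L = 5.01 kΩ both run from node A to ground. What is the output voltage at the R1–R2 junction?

First combine the lower leg with the load: R2 ‖ R_L = 3.155 kΩ.
Now apply the divider: V_out = 5.66 × 0.5398 = 3.055 mV.
(Unloaded it would be 4.30 mV; the load pulls it down.)

V_out ≈ 3.06 mV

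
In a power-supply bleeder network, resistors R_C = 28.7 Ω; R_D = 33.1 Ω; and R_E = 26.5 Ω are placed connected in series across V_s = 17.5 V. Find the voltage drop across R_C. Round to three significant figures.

V ≈ 5.69 V

Series total: ΣR = 28.7 + 33.1 + 26.5 = 88.30 Ω.
Voltage divider: V = V_s · (28.70 / 88.30) = 17.5 × 0.3250 = 5.688 V.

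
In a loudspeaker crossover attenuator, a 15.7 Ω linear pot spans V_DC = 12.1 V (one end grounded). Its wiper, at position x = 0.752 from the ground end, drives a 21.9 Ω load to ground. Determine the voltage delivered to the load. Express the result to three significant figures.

Split the track: R_lower = x·R_p = 11.81 Ω, R_upper = (1−x)·R_p = 3.894 Ω.
Lower segment in parallel with the load: 11.81 ‖ 21.9 = 7.671 Ω.
V_out = 12.1 × 7.671/(3.894 + 7.671) = 8.026 V.

V_out ≈ 8.03 V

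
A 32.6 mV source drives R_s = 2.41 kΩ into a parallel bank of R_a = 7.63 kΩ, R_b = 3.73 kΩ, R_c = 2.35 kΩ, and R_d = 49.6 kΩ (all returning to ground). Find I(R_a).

I ≈ 1.41 µA

Parallel bank: R_p = 1/(1/7.63 + 1/3.73 + 1/2.35 + 1/49.6) = 1.184 kΩ.
V_A by voltage divider: V_A = 32.6 × 1.184/(2.41 + 1.184) = 10.74 mV.
I(R_a) = V_A / R_a = 10.74/7.63 = 1.407 µA.
(Check via current divider: I_total = 9.072 µA; share G_k/ΣG = 0.1551 → same result.)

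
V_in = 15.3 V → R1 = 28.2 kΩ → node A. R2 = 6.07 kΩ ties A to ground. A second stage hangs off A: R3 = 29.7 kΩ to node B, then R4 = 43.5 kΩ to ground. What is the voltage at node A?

Node A sees R2 in parallel with the series input of stage 2, R3 + R4 = 73.20 kΩ.
R2 ‖ (R3+R4) = 5.605 kΩ.
First divider: V_A = V_in · 5.605/(28.2 + 5.605) = 2.537 V.

V_A ≈ 2.54 V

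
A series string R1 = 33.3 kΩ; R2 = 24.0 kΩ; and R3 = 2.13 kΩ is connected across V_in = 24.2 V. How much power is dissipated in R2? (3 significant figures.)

The common current is I = 24.2/59.43 = 0.4072 mA.
P(R2) = I²·R2 = (0.4072)² × 24.0 = 3.980 mW.

P ≈ 3.98 mW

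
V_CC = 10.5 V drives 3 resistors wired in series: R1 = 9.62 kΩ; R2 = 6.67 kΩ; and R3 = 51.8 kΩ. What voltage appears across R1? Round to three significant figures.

V ≈ 1.48 V

Series total: ΣR = 9.62 + 6.67 + 51.8 = 68.09 kΩ.
V = V_CC · R/ΣR = 10.5 × 0.1413 = 1.483 V.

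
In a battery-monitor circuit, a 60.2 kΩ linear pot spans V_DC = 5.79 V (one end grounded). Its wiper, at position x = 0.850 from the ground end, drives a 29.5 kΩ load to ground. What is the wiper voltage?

Lower segment x·R_p = 51.17 kΩ; upper segment (1−x)·R_p = 9.030 kΩ.
Lower segment in parallel with the load: 51.17 ‖ 29.5 = 18.71 kΩ.
V_out = 5.79 × 18.71/(9.030 + 18.71) = 3.905 V.

V_out ≈ 3.91 V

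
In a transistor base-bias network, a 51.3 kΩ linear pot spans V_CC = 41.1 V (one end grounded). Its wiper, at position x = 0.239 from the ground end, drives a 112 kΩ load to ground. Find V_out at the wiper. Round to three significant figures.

V_out ≈ 9.07 V

The pot divides into 39.04 kΩ above the wiper and 12.26 kΩ below.
(x·R_p) ‖ R_L = 11.05 kΩ.
Loaded-divider output: V_out = 41.1 × 0.2206 = 9.068 V.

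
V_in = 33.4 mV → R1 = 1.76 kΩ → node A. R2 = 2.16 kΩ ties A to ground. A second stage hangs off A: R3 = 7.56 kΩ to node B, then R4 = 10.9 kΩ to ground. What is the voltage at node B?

V_B ≈ 10.3 mV

Looking into the second stage from A: R3 + R4 = 18.46 kΩ appears in parallel with R2.
Effective lower resistance at A: R2 ‖ 18.46 = 1.934 kΩ.
First divider: V_A = V_in · 1.934/(1.76 + 1.934) = 17.49 mV.
Stage 2 is unloaded, so V_B = V_A · R4/(R3+R4) = 17.49 × 10.9/18.46 = 10.32 mV.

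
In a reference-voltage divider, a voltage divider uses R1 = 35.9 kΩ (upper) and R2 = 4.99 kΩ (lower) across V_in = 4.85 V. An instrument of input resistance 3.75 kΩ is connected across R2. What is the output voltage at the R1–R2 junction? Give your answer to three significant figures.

V_out ≈ 0.273 V

The load sits in parallel with R2, giving an effective lower resistance R2' = R2·R_L/(R2+R_L) = 2.141 kΩ.
Then V_out = V_in · R2'/(R1 + R2') = 4.85 × 2.141/38.04 = 0.2730 V.
(Unloaded it would be 0.592 V; the load pulls it down.)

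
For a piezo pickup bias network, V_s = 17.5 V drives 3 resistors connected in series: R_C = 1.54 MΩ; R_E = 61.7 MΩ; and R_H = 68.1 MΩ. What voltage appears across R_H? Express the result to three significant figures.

V ≈ 9.07 V

Series total: ΣR = 1.54 + 61.7 + 68.1 = 131.3 MΩ.
V = V_s · R/ΣR = 17.5 × 0.5185 = 9.074 V.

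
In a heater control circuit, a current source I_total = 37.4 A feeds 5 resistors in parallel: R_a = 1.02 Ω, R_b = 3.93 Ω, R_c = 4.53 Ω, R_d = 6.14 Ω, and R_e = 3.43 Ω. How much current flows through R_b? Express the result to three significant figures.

I ≈ 4.98 A

Total conductance ΣG = 1/1.02 + 1/3.93 + 1/4.53 + 1/6.14 + 1/3.43 = 1.910 (units of 1/Ω).
R_b takes the fraction G_k/ΣG = 0.2545/1.910 = 0.1332, so I = 37.4 × 0.1332 = 4.982 A.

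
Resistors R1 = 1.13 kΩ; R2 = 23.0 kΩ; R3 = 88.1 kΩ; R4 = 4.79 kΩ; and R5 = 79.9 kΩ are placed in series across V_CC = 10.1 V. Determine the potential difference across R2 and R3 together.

Total series resistance ΣR = 1.13 + 23.0 + 88.1 + 4.79 + 79.9 = 196.9 kΩ.
R_{R2..R3} = 23.0 + 88.1 = 111.1 kΩ.
By the voltage-divider rule, V = 10.1 × 111.1/196.9 = 5.698 V.

V ≈ 5.70 V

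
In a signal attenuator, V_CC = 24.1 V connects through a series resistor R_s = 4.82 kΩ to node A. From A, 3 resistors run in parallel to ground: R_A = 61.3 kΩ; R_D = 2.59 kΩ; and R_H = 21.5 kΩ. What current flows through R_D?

Combine the parallel branches: R_p = (1/61.3 + 1/2.59 + 1/21.5)⁻¹ = 2.228 kΩ.
Node voltage V_A = V_CC · R_p/(R_s + R_p) = 24.1 × 0.3161 = 7.617 V.
I(R_D) = V_A / R_D = 7.617/2.59 = 2.941 mA.

I ≈ 2.94 mA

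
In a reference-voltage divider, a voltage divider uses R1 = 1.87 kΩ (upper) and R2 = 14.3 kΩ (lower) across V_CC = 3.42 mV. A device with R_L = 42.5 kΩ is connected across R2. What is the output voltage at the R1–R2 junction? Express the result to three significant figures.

First combine the lower leg with the load: R2 ‖ R_L = 10.70 kΩ.
Voltage divider with the loaded lower leg: V_out = 3.42 × 10.70/(1.87 + 10.70) = 3.42 × 0.8512 = 2.911 mV.

V_out ≈ 2.91 mV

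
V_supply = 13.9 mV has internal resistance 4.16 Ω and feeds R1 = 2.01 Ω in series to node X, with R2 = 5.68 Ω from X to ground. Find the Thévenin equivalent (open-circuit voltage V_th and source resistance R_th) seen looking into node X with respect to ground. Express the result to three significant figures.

V_th ≈ 6.66 mV, R_th ≈ 2.96 Ω

R1' = 4.16 + 2.01 = 6.170 Ω (source resistance + R1).
Open-circuit (no load on X): V_th = V_supply · R2/(R1' + R2) = 13.9 × 5.68/(6.170 + 5.68) = 6.663 mV.
With V_supply suppressed (replaced by a short), R_th = R1' ‖ R2 = (6.170 × 5.68)/(6.170 + 5.68) = 2.957 Ω.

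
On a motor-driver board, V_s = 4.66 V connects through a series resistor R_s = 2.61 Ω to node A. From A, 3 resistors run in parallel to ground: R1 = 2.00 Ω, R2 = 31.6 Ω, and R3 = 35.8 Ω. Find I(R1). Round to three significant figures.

I ≈ 0.947 A

Combine the parallel branches: R_p = (1/2.00 + 1/31.6 + 1/35.8)⁻¹ = 1.787 Ω.
V_A = 4.66 × 1.787/4.397 = 1.894 V.
I(R1) = V_A / R1 = 1.894/2.00 = 0.9470 A.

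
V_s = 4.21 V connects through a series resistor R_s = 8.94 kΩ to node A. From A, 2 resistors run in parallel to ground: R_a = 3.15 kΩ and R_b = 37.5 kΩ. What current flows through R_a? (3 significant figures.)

Combine the parallel branches: R_p = (1/3.15 + 1/37.5)⁻¹ = 2.906 kΩ.
V_A = 4.21 × 2.906/11.85 = 1.033 V.
Branch current I = V_A/R_a = 1.033/3.15 = 0.3279 mA.
(Equivalently: I_total = 0.3554 mA, then current-divider fraction G_k/ΣG = 0.9225.)

I ≈ 0.328 mA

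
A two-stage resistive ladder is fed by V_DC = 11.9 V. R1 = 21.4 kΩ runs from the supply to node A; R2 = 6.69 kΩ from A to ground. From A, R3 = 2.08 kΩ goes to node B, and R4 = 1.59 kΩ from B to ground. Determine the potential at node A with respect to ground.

V_A ≈ 1.19 V

Node A sees R2 in parallel with the series input of stage 2, R3 + R4 = 3.670 kΩ.
Effective lower resistance at A: R2 ‖ 3.670 = 2.370 kΩ.
V_A = 11.9 × 2.370/(21.4 + 2.370) = 1.186 V.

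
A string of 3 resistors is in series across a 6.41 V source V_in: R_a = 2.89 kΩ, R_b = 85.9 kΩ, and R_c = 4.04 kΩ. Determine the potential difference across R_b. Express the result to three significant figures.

V ≈ 5.93 V

Series total: ΣR = 2.89 + 85.9 + 4.04 = 92.83 kΩ.
V = V_in · R/ΣR = 6.41 × 0.9253 = 5.931 V.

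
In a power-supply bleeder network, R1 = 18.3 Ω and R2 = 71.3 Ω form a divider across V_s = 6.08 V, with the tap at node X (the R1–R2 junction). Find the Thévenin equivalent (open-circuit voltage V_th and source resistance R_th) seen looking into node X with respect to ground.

V_th ≈ 4.84 V, R_th ≈ 14.6 Ω

V_th is the unloaded tap voltage: V_s · R2/(R1+R2) = 6.08 × 0.7958 = 4.838 V.
Zeroing V_s shorts the top of R1 to ground, so R_th = R1 ‖ R2 = 14.56 Ω.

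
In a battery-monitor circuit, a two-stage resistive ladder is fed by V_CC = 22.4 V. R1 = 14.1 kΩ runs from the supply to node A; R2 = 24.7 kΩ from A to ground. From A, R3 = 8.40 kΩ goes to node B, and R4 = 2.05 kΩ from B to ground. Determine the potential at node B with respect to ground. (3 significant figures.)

The second stage (R3 + R4 = 10.45 kΩ) loads node A in parallel with R2.
R2 ‖ (R3+R4) = 7.343 kΩ.
So V_A = 22.4 × 0.3425 = 7.671 V.
V_B = V_A × 0.1962 = 1.505 V.

V_B ≈ 1.50 V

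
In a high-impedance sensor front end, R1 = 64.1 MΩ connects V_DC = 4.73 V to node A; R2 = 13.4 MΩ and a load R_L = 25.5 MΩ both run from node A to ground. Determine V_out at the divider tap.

First combine the lower leg with the load: R2 ‖ R_L = 8.784 MΩ.
Then V_out = V_DC · R2'/(R1 + R2') = 4.73 × 8.784/72.88 = 0.5701 V.

V_out ≈ 0.570 V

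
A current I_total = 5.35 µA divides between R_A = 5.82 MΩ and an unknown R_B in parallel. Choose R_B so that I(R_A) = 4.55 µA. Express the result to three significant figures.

R_B ≈ 33.1 MΩ

The fraction through R_A equals R_B/(R_A+R_B).
4.55/5.35 = R_B/(R_A + R_B) → R_B = R_A · (0.8505)/(1 − 0.8505) = 5.82 × 5.687 = 33.10 MΩ.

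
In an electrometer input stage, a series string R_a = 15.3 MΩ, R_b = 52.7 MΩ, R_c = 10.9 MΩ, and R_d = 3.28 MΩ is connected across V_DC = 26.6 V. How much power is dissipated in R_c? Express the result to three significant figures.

Series current I = V_DC/ΣR = 26.6/82.18 = 0.3237 µA.
P(R_c) = I²·R_c = (0.3237)² × 10.9 = 1.142 µW.

P ≈ 1.14 µW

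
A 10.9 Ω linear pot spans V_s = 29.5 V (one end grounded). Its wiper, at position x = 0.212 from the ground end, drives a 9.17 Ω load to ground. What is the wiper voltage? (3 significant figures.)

The pot divides into 8.589 Ω above the wiper and 2.311 Ω below.
R_L loads the lower segment: effective lower R = 1.846 Ω.
Then V_out = V_s · 1.846/(8.589 + 1.846) = 5.218 V.

V_out ≈ 5.22 V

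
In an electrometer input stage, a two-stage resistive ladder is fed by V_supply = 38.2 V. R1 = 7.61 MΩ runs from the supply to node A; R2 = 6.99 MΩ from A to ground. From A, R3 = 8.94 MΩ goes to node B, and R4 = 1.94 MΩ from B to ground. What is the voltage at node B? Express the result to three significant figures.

Looking into the second stage from A: R3 + R4 = 10.88 MΩ appears in parallel with R2.
Effective lower resistance at A: R2 ‖ 10.88 = 4.256 MΩ.
First divider: V_A = V_supply · 4.256/(7.61 + 4.256) = 13.70 V.
V_B = V_A × 0.1783 = 2.443 V.

V_B ≈ 2.44 V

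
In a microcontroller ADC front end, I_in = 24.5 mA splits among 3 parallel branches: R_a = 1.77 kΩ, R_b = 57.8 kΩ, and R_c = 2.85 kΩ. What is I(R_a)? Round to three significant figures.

ΣG = 1/1.77 + 1/57.8 + 1/2.85 = 0.9331.
Current divider: I(R_a) = I_in · G_k/ΣG = 24.5 × (0.5650/0.9331) = 24.5 × 0.6054 = 14.83 mA.

I ≈ 14.8 mA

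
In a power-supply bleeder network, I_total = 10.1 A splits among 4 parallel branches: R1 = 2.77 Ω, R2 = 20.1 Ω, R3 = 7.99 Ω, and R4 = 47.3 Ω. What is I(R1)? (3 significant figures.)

ΣG = 1/2.77 + 1/20.1 + 1/7.99 + 1/47.3 = 0.5571.
Current divider: I(R1) = I_total · G_k/ΣG = 10.1 × (0.3610/0.5571) = 10.1 × 0.6481 = 6.545 A.

I ≈ 6.55 A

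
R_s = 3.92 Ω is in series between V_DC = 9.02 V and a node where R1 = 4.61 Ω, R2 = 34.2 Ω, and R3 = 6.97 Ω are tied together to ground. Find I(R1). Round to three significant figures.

Parallel bank: R_p = 1/(1/4.61 + 1/34.2 + 1/6.97) = 2.567 Ω.
Node voltage V_A = V_DC · R_p/(R_s + R_p) = 9.02 × 0.3957 = 3.569 V.
I(R1) = V_A / R1 = 3.569/4.61 = 0.7742 A.

I ≈ 0.774 A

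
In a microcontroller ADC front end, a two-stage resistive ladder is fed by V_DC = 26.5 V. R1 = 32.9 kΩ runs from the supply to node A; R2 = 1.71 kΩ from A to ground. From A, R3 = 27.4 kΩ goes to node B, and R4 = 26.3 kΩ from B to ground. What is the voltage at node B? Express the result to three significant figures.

The second stage (R3 + R4 = 53.70 kΩ) loads node A in parallel with R2.
Effective lower resistance at A: R2 ‖ 53.70 = 1.657 kΩ.
V_A = 26.5 × 1.657/(32.9 + 1.657) = 1.271 V.
V_B = V_A × 0.4898 = 0.6224 V.

V_B ≈ 0.622 V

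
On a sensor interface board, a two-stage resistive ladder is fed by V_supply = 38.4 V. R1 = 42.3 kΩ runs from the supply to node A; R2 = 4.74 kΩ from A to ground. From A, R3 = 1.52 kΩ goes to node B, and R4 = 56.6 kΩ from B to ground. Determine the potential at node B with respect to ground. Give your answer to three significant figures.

V_B ≈ 3.51 V

The second stage (R3 + R4 = 58.12 kΩ) loads node A in parallel with R2.
Effective lower resistance at A: R2 ‖ 58.12 = 4.383 kΩ.
V_A = 38.4 × 4.383/(42.3 + 4.383) = 3.605 V.
V_B = V_A × 0.9738 = 3.511 V.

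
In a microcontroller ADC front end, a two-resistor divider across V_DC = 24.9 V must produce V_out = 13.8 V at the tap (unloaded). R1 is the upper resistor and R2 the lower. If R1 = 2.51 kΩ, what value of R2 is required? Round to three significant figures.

R2 ≈ 3.12 kΩ

The divider ratio is R2/(R1+R2) = 13.8/24.9 = 0.5542.
So R2 = R1 · V_out/(V_DC − V_out) = 2.51 × 13.8/(24.9 − 13.8) = 2.51 × 1.243 = 3.121 kΩ.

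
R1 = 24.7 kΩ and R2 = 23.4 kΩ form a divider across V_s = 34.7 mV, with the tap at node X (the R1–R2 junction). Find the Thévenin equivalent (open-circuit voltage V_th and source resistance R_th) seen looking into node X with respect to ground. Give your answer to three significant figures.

V_th is the unloaded tap voltage: V_s · R2/(R1+R2) = 34.7 × 0.4865 = 16.88 mV.
Looking into X with the source shorted: R_th = R1·R2/(R1+R2) = 24.70 × 23.4/48.10 = 12.02 kΩ.

V_th ≈ 16.9 mV, R_th ≈ 12.0 kΩ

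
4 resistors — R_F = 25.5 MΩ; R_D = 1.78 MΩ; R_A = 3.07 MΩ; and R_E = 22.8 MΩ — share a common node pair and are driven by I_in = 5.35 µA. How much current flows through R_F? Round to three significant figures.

Conductances: ΣG = 1/25.5 + 1/1.78 + 1/3.07 + 1/22.8 = 0.9706 (1/MΩ).
R_F takes the fraction G_k/ΣG = 0.03922/0.9706 = 0.04040, so I = 5.35 × 0.04040 = 0.2162 µA.

I ≈ 0.216 µA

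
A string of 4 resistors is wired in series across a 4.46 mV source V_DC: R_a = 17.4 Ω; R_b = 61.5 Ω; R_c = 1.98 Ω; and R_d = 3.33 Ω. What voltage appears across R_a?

V ≈ 0.922 mV

ΣR = 17.4 + 61.5 + 1.98 + 3.33 = 84.21 Ω.
By the voltage-divider rule, V = 4.46 × 17.40/84.21 = 0.9216 mV.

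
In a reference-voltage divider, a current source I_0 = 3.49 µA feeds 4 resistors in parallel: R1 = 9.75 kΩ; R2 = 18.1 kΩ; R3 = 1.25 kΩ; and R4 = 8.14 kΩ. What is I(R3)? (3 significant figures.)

I ≈ 2.58 µA

Conductances: ΣG = 1/9.75 + 1/18.1 + 1/1.25 + 1/8.14 = 1.081 (1/kΩ).
R3 takes the fraction G_k/ΣG = 0.8000/1.081 = 0.7403, so I = 3.49 × 0.7403 = 2.584 µA.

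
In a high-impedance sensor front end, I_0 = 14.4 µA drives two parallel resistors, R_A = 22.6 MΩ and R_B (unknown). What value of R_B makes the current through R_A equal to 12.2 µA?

Two-branch current divider: I_A = I_0 · R_B/(R_A + R_B).
With f = 0.8472, R_B = R_A · f/(1−f) = 22.6 × 5.545 = 125.3 MΩ.

R_B ≈ 125 MΩ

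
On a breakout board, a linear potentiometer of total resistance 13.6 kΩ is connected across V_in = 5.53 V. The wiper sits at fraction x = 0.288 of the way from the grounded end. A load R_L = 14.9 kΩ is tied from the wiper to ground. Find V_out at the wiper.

Lower segment x·R_p = 3.917 kΩ; upper segment (1−x)·R_p = 9.683 kΩ.
(x·R_p) ‖ R_L = 3.102 kΩ.
Then V_out = V_in · 3.102/(9.683 + 3.102) = 1.342 V.

V_out ≈ 1.34 V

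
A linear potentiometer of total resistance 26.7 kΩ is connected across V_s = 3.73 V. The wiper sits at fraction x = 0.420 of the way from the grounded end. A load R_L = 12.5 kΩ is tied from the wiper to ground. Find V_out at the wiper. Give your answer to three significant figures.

V_out ≈ 1.03 V

The pot divides into 15.49 kΩ above the wiper and 11.21 kΩ below.
Lower segment in parallel with the load: 11.21 ‖ 12.5 = 5.911 kΩ.
Then V_out = V_s · 5.911/(15.49 + 5.911) = 1.030 V.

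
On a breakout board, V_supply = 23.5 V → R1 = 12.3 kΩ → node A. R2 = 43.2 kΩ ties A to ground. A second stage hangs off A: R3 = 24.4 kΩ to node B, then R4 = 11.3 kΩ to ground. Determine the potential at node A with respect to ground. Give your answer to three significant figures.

V_A ≈ 14.4 V

The second stage (R3 + R4 = 35.70 kΩ) loads node A in parallel with R2.
R2 ‖ (R3+R4) = 19.55 kΩ.
First divider: V_A = V_supply · 19.55/(12.3 + 19.55) = 14.42 V.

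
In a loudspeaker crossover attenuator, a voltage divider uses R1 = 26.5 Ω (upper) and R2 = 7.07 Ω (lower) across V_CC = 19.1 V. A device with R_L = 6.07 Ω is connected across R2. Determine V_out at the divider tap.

The load sits in parallel with R2, giving an effective lower resistance R2' = R2·R_L/(R2+R_L) = 3.266 Ω.
Now apply the divider: V_out = 19.1 × 0.1097 = 2.096 V.
(Unloaded it would be 4.02 V; the load pulls it down.)

V_out ≈ 2.10 V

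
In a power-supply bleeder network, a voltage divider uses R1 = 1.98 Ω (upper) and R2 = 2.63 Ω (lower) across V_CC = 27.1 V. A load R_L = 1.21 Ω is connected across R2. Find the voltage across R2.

R2 ‖ R_L = (2.63 × 1.21)/(2.63 + 1.21) = 0.8287 Ω.
Then V_out = V_CC · R2'/(R1 + R2') = 27.1 × 0.8287/2.809 = 7.996 V.
(Unloaded it would be 15.5 V; the load pulls it down.)

V_out ≈ 8.00 V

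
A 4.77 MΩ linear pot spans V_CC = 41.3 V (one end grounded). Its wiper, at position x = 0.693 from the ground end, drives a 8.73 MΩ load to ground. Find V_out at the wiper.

Lower segment x·R_p = 3.306 MΩ; upper segment (1−x)·R_p = 1.464 MΩ.
(x·R_p) ‖ R_L = 2.398 MΩ.
Loaded-divider output: V_out = 41.3 × 0.6208 = 25.64 V.

V_out ≈ 25.6 V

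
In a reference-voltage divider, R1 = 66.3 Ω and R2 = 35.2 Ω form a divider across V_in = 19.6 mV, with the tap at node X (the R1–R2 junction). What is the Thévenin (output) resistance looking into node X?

With V_in suppressed (replaced by a short), R_th = R1 ‖ R2 = (66.30 × 35.2)/(66.30 + 35.2) = 22.99 Ω.

R_th ≈ 23.0 Ω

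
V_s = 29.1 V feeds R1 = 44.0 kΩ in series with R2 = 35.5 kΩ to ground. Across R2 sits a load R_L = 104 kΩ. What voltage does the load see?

R2 ‖ R_L = (35.5 × 104)/(35.5 + 104) = 26.47 kΩ.
Then V_out = V_s · R2'/(R1 + R2') = 29.1 × 26.47/70.47 = 10.93 V.

V_out ≈ 10.9 V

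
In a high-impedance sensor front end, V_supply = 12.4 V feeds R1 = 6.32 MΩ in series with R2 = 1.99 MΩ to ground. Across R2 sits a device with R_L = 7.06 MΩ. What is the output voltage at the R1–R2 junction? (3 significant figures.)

V_out ≈ 2.45 V

First combine the lower leg with the load: R2 ‖ R_L = 1.552 MΩ.
Now apply the divider: V_out = 12.4 × 0.1972 = 2.445 V.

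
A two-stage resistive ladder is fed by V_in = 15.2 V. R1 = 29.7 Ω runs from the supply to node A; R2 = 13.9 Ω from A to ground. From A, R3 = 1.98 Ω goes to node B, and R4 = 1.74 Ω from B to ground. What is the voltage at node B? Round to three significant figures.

The second stage (R3 + R4 = 3.720 Ω) loads node A in parallel with R2.
R2 ‖ (R3+R4) = 2.935 Ω.
First divider: V_A = V_in · 2.935/(29.7 + 2.935) = 1.367 V.
V_B = V_A × 0.4677 = 0.6393 V.

V_B ≈ 0.639 V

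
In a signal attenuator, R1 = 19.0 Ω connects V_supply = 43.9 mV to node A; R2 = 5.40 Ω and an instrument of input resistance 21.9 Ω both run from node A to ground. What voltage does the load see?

V_out ≈ 8.15 mV

The load sits in parallel with R2, giving an effective lower resistance R2' = R2·R_L/(R2+R_L) = 4.332 Ω.
Then V_out = V_supply · R2'/(R1 + R2') = 43.9 × 4.332/23.33 = 8.151 mV.
(Unloaded it would be 9.72 mV; the load pulls it down.)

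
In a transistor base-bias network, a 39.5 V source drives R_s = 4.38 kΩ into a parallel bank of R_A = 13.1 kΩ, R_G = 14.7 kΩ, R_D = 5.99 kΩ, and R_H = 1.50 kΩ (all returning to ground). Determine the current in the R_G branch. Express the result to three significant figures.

I ≈ 0.509 mA

Parallel bank: R_p = 1/(1/13.1 + 1/14.7 + 1/5.99 + 1/1.50) = 1.023 kΩ.
V_A = 39.5 × 1.023/5.403 = 7.476 V.
Branch current I = V_A/R_G = 7.476/14.7 = 0.5086 mA.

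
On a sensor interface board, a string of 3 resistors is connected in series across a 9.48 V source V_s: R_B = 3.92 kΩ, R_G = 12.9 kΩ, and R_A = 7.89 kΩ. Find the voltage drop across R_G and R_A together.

ΣR = 3.92 + 12.9 + 7.89 = 24.71 kΩ.
R_{R_G..R_A} = 12.9 + 7.89 = 20.79 kΩ.
V = V_s · R/ΣR = 9.48 × 0.8414 = 7.976 V.

V ≈ 7.98 V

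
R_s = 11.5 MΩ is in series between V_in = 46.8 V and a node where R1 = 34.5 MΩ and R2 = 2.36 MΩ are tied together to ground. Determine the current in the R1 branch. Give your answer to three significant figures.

I ≈ 0.219 µA

Equivalent of the parallel group: R_p = 2.209 MΩ.
V_A = 46.8 × 2.209/13.71 = 7.541 V.
I(R1) = V_A / R1 = 7.541/34.5 = 0.2186 µA.
(Equivalently: I_total = 3.414 µA, then current-divider fraction G_k/ΣG = 0.06403.)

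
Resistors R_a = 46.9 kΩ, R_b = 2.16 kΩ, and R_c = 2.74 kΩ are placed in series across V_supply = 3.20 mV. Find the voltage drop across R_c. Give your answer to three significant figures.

V ≈ 0.169 mV

Series total: ΣR = 46.9 + 2.16 + 2.74 = 51.80 kΩ.
Voltage divider: V = V_supply · (2.740 / 51.80) = 3.20 × 0.05290 = 0.1693 mV.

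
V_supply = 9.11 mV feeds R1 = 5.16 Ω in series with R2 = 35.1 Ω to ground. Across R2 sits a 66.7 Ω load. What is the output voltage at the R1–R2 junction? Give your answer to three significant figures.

R2 ‖ R_L = (35.1 × 66.7)/(35.1 + 66.7) = 23.00 Ω.
Voltage divider with the loaded lower leg: V_out = 9.11 × 23.00/(5.16 + 23.00) = 9.11 × 0.8167 = 7.441 mV.
(Unloaded it would be 7.94 mV; the load pulls it down.)

V_out ≈ 7.44 mV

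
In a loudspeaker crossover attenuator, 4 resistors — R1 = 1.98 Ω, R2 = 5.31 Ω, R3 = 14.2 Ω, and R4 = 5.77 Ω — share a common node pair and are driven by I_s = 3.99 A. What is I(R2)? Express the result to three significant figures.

Conductances: ΣG = 1/1.98 + 1/5.31 + 1/14.2 + 1/5.77 = 0.9371 (1/Ω).
Current divider: I(R2) = I_s · G_k/ΣG = 3.99 × (0.1883/0.9371) = 3.99 × 0.2010 = 0.8018 A.

I ≈ 0.802 A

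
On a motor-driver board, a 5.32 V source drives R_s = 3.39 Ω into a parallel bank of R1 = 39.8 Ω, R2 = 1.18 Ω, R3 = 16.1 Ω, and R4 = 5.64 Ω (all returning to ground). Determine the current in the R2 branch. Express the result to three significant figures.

I ≈ 0.945 A

Equivalent of the parallel group: R_p = 0.8993 Ω.
V_A = 5.32 × 0.8993/4.289 = 1.115 V.
Branch current I = V_A/R2 = 1.115/1.18 = 0.9452 A.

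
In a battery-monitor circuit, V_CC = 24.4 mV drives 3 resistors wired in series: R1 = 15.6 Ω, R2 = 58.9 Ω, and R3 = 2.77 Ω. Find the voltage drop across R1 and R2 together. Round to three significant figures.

V ≈ 23.5 mV

Series total: ΣR = 15.6 + 58.9 + 2.77 = 77.27 Ω.
R_{R1..R2} = 15.6 + 58.9 = 74.50 Ω.
Voltage divider: V = V_CC · (74.50 / 77.27) = 24.4 × 0.9642 = 23.53 mV.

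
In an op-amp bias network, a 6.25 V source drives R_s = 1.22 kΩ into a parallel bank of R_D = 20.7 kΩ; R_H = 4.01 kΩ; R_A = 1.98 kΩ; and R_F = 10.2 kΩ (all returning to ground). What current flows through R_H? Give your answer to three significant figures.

Parallel bank: R_p = 1/(1/20.7 + 1/4.01 + 1/1.98 + 1/10.2) = 1.110 kΩ.
Node voltage V_A = V_DC · R_p/(R_s + R_p) = 6.25 × 0.4764 = 2.978 V.
Branch current I = V_A/R_H = 2.978/4.01 = 0.7426 mA.

I ≈ 0.743 mA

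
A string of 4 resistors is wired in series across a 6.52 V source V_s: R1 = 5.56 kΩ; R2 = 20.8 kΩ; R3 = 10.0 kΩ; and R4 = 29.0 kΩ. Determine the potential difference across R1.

Series total: ΣR = 5.56 + 20.8 + 10.0 + 29.0 = 65.36 kΩ.
Voltage divider: V = V_s · (5.560 / 65.36) = 6.52 × 0.08507 = 0.5546 V.

V ≈ 0.555 V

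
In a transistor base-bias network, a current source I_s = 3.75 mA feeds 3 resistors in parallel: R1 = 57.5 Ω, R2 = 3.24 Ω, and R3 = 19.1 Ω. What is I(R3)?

I ≈ 0.519 mA

ΣG = 1/57.5 + 1/3.24 + 1/19.1 = 0.3784.
By the current-divider rule, I = I_s · G_k/ΣG = 3.75 × 0.1384 = 0.5189 mA.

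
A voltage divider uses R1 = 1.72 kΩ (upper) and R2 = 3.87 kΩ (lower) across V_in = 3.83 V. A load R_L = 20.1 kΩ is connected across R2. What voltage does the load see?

R2 ‖ R_L = (3.87 × 20.1)/(3.87 + 20.1) = 3.245 kΩ.
Now apply the divider: V_out = 3.83 × 0.6536 = 2.503 V.

V_out ≈ 2.50 V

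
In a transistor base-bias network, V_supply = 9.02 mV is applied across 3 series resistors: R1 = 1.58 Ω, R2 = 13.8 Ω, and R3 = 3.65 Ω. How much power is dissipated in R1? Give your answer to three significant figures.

P ≈ 0.355 µW

The common current is I = 9.02/19.03 = 0.4740 mA.
V(R1) = I·R = 0.7489 mV; P = V·I = 0.7489 × 0.4740 = 0.3550 µW.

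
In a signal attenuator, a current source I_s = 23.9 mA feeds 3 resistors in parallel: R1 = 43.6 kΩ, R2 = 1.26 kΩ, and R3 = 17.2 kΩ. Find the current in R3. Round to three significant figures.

I ≈ 1.59 mA

ΣG = 1/43.6 + 1/1.26 + 1/17.2 = 0.8747.
By the current-divider rule, I = I_s · G_k/ΣG = 23.9 × 0.06647 = 1.589 mA.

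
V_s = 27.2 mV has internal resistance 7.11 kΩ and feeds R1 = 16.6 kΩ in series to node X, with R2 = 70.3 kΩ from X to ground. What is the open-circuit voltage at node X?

R1' = 7.11 + 16.6 = 23.71 kΩ (source resistance + R1).
V_th is the unloaded tap voltage: V_s · R2/(R1'+R2) = 27.2 × 0.7478 = 20.34 mV.

V_th ≈ 20.3 mV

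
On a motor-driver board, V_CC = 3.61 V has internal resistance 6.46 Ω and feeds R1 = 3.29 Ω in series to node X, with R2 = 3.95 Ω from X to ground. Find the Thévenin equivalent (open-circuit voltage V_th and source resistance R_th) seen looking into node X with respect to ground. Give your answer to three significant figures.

V_th ≈ 1.04 V, R_th ≈ 2.81 Ω

R1' = 6.46 + 3.29 = 9.750 Ω (source resistance + R1).
V_th is the unloaded tap voltage: V_CC · R2/(R1'+R2) = 3.61 × 0.2883 = 1.041 V.
Zeroing V_CC shorts the top of R1' to ground, so R_th = R1' ‖ R2 = 2.811 Ω.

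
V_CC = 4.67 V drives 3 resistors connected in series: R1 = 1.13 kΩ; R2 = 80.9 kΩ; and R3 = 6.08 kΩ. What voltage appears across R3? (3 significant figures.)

V ≈ 0.322 V

Series total: ΣR = 1.13 + 80.9 + 6.08 = 88.11 kΩ.
V = V_CC · R/ΣR = 4.67 × 0.06900 = 0.3223 V.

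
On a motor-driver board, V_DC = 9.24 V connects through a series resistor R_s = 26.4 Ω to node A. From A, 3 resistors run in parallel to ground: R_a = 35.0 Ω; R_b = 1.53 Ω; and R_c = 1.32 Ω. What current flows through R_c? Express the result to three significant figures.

I ≈ 0.179 A

Equivalent of the parallel group: R_p = 0.6946 Ω.
Node voltage V_A = V_DC · R_p/(R_s + R_p) = 9.24 × 0.02563 = 0.2369 V.
Branch current I = V_A/R_c = 0.2369/1.32 = 0.1794 A.
(Check via current divider: I_total = 0.3410 A; share G_k/ΣG = 0.5262 → same result.)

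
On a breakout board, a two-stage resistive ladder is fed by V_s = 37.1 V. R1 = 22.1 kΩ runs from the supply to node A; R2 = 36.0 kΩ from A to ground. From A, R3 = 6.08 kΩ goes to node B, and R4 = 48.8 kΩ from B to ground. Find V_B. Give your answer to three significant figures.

V_B ≈ 16.4 V

Looking into the second stage from A: R3 + R4 = 54.88 kΩ appears in parallel with R2.
R2 ‖ (R3+R4) = 21.74 kΩ.
First divider: V_A = V_s · 21.74/(22.1 + 21.74) = 18.40 V.
Stage 2 is unloaded, so V_B = V_A · R4/(R3+R4) = 18.40 × 48.8/54.88 = 16.36 V.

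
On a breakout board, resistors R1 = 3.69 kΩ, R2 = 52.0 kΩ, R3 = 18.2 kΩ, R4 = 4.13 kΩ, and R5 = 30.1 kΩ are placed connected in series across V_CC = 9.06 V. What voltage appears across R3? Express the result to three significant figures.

Total series resistance ΣR = 3.69 + 52.0 + 18.2 + 4.13 + 30.1 = 108.1 kΩ.
Voltage divider: V = V_CC · (18.20 / 108.1) = 9.06 × 0.1683 = 1.525 V.

V ≈ 1.53 V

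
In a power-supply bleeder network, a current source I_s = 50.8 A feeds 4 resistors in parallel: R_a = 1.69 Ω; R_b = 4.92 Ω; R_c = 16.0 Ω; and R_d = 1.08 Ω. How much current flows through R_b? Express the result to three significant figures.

I ≈ 5.79 A

Total conductance ΣG = 1/1.69 + 1/4.92 + 1/16.0 + 1/1.08 = 1.783 (units of 1/Ω).
By the current-divider rule, I = I_s · G_k/ΣG = 50.8 × 0.1140 = 5.790 A.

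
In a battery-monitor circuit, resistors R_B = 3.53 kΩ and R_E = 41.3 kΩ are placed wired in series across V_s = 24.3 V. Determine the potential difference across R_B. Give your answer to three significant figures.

Total series resistance ΣR = 3.53 + 41.3 = 44.83 kΩ.
By the voltage-divider rule, V = 24.3 × 3.530/44.83 = 1.913 V.

V ≈ 1.91 V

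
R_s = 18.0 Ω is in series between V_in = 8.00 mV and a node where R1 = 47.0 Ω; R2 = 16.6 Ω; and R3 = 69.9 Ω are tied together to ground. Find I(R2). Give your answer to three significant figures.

Equivalent of the parallel group: R_p = 10.44 Ω.
V_A by voltage divider: V_A = 8.00 × 10.44/(18.0 + 10.44) = 2.936 mV.
Branch current I = V_A/R2 = 2.936/16.6 = 0.1769 mA.

I ≈ 0.177 mA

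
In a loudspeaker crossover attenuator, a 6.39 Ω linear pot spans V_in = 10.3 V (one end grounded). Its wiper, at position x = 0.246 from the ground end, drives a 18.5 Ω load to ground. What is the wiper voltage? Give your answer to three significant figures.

Lower segment x·R_p = 1.572 Ω; upper segment (1−x)·R_p = 4.818 Ω.
Lower segment in parallel with the load: 1.572 ‖ 18.5 = 1.449 Ω.
Loaded-divider output: V_out = 10.3 × 0.2312 = 2.381 V.

V_out ≈ 2.38 V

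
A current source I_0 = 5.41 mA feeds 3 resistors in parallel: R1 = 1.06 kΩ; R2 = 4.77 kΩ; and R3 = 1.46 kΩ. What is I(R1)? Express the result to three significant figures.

I ≈ 2.78 mA

ΣG = 1/1.06 + 1/4.77 + 1/1.46 = 1.838.
R1 takes the fraction G_k/ΣG = 0.9434/1.838 = 0.5133, so I = 5.41 × 0.5133 = 2.777 mA.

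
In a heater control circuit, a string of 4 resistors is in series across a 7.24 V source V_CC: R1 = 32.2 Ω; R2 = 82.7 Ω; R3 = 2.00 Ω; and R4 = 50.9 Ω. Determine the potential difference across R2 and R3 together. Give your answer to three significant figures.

Total series resistance ΣR = 32.2 + 82.7 + 2.00 + 50.9 = 167.8 Ω.
R_{R2..R3} = 82.7 + 2.00 = 84.70 Ω.
Voltage divider: V = V_CC · (84.70 / 167.8) = 7.24 × 0.5048 = 3.655 V.

V ≈ 3.65 V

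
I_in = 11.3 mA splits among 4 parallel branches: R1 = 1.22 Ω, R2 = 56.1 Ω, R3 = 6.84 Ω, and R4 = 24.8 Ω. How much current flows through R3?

I ≈ 1.61 mA

Total conductance ΣG = 1/1.22 + 1/56.1 + 1/6.84 + 1/24.8 = 1.024 (units of 1/Ω).
R3 takes the fraction G_k/ΣG = 0.1462/1.024 = 0.1428, so I = 11.3 × 0.1428 = 1.613 mA.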